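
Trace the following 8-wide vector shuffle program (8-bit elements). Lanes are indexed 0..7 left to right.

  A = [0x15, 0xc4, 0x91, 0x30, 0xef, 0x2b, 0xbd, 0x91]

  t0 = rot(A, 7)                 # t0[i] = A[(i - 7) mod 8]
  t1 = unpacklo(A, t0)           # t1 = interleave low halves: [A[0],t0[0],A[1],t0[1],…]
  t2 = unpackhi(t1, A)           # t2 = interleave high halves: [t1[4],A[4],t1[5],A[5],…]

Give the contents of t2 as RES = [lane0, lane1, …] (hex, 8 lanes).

RES = [0x91, 0xef, 0x30, 0x2b, 0x30, 0xbd, 0xef, 0x91]

→ t0 |c4|91|30|ef|2b|bd|91|15|
→ t1 |15|c4|c4|91|91|30|30|ef|
→ t2 |91|ef|30|2b|30|bd|ef|91|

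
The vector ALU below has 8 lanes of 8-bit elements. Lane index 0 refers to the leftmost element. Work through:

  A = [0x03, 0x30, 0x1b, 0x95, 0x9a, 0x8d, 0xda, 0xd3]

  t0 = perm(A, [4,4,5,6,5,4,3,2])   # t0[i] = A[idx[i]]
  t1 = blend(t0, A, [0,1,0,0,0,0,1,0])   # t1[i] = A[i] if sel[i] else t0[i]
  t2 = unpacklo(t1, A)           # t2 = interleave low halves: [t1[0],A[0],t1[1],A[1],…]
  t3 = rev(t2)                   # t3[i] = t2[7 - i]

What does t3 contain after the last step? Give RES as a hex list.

t0 = [0x9a, 0x9a, 0x8d, 0xda, 0x8d, 0x9a, 0x95, 0x1b]
t1 = [0x9a, 0x30, 0x8d, 0xda, 0x8d, 0x9a, 0xda, 0x1b]
t2 = [0x9a, 0x03, 0x30, 0x30, 0x8d, 0x1b, 0xda, 0x95]
t3 = [0x95, 0xda, 0x1b, 0x8d, 0x30, 0x30, 0x03, 0x9a]

RES = [0x95, 0xda, 0x1b, 0x8d, 0x30, 0x30, 0x03, 0x9a]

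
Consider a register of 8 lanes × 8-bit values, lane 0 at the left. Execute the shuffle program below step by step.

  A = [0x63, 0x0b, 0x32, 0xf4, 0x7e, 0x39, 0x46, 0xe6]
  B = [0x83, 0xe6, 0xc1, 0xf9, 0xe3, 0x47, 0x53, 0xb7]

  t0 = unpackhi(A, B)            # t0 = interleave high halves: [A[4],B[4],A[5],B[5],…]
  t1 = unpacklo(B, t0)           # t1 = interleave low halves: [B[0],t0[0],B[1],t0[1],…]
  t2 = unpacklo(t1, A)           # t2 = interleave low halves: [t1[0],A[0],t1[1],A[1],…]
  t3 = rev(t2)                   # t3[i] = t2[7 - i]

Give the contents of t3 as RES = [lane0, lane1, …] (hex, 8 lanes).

  t0: 7e e3 39 47 46 53 e6 b7
  t1: 83 7e e6 e3 c1 39 f9 47
  t2: 83 63 7e 0b e6 32 e3 f4
  t3: f4 e3 32 e6 0b 7e 63 83

RES = [0xf4, 0xe3, 0x32, 0xe6, 0x0b, 0x7e, 0x63, 0x83]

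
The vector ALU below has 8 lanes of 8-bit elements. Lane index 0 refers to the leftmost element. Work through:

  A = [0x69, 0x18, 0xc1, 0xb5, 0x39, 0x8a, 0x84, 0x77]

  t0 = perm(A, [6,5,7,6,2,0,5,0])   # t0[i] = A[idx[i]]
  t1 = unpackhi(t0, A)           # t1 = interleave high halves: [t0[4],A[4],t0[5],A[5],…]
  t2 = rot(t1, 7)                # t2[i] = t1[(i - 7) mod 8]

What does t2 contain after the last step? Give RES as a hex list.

→ t0 |84|8a|77|84|c1|69|8a|69|
→ t1 |c1|39|69|8a|8a|84|69|77|
→ t2 |39|69|8a|8a|84|69|77|c1|

RES = [0x39, 0x69, 0x8a, 0x8a, 0x84, 0x69, 0x77, 0xc1]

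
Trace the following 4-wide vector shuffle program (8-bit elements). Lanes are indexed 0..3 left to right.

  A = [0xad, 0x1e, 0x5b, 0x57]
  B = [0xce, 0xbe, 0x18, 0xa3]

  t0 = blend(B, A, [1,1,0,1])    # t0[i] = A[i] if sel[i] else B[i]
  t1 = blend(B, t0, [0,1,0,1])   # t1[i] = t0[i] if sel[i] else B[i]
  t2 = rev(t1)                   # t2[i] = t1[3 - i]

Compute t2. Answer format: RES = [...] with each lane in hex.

RES = [ 0x57  0x18  0x1e  0xce ]

  t0: ad 1e 18 57
  t1: ce 1e 18 57
  t2: 57 18 1e ce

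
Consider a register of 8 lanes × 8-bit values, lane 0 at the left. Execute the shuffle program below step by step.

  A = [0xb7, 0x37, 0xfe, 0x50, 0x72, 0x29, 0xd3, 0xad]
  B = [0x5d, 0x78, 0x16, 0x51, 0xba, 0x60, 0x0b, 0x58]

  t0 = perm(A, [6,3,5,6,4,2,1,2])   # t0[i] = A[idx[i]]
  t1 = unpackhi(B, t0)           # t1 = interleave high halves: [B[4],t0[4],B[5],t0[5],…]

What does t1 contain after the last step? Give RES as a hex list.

→ t0 |d3|50|29|d3|72|fe|37|fe|
→ t1 |ba|72|60|fe|0b|37|58|fe|

RES = [ 0xba  0x72  0x60  0xfe  0x0b  0x37  0x58  0xfe ]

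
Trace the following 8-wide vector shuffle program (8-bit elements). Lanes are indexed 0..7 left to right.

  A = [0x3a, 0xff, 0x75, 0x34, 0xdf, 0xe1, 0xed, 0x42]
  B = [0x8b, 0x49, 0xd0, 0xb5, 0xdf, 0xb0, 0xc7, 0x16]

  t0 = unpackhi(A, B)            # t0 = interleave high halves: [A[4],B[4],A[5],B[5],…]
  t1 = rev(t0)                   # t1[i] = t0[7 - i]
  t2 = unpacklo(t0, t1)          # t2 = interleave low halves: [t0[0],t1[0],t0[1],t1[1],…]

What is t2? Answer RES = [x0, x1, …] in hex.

RES = [ 0xdf  0x16  0xdf  0x42  0xe1  0xc7  0xb0  0xed ]

→ t0 |df|df|e1|b0|ed|c7|42|16|
→ t1 |16|42|c7|ed|b0|e1|df|df|
→ t2 |df|16|df|42|e1|c7|b0|ed|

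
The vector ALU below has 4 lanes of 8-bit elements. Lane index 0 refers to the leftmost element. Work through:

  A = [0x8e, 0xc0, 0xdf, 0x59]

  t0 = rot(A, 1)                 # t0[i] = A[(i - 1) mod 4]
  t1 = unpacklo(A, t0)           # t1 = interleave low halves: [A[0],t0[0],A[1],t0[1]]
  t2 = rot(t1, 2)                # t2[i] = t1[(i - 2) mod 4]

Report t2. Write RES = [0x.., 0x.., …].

RES = [ 0xc0  0x8e  0x8e  0x59 ]

  t0: 59 8e c0 df
  t1: 8e 59 c0 8e
  t2: c0 8e 8e 59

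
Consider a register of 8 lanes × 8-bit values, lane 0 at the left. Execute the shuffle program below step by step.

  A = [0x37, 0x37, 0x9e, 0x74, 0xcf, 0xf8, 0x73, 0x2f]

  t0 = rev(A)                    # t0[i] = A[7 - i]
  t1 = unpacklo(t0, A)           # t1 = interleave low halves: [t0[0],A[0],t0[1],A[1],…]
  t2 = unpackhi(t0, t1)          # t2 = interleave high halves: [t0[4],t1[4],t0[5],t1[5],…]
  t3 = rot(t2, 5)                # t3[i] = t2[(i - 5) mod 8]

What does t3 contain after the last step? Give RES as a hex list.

RES = [ 0x9e  0x37  0xcf  0x37  0x74  0x74  0xf8  0x9e ]

→ t0 |2f|73|f8|cf|74|9e|37|37|
→ t1 |2f|37|73|37|f8|9e|cf|74|
→ t2 |74|f8|9e|9e|37|cf|37|74|
→ t3 |9e|37|cf|37|74|74|f8|9e|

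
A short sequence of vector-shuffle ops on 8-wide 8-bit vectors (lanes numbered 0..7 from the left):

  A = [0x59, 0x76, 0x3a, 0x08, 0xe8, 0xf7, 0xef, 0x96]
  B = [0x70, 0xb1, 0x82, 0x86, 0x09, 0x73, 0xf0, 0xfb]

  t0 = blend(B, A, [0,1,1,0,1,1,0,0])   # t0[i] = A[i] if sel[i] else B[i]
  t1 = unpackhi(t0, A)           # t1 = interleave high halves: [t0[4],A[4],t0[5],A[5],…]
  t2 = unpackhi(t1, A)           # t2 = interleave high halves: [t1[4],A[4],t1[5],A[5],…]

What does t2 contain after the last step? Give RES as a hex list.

RES = [0xf0, 0xe8, 0xef, 0xf7, 0xfb, 0xef, 0x96, 0x96]

t0 = [0x70, 0x76, 0x3a, 0x86, 0xe8, 0xf7, 0xf0, 0xfb]
t1 = [0xe8, 0xe8, 0xf7, 0xf7, 0xf0, 0xef, 0xfb, 0x96]
t2 = [0xf0, 0xe8, 0xef, 0xf7, 0xfb, 0xef, 0x96, 0x96]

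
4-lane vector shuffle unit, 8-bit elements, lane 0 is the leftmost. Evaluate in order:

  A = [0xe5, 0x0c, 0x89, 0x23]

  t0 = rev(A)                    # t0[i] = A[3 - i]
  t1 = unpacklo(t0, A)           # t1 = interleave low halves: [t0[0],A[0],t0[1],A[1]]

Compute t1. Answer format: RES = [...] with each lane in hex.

RES = [ 0x23  0xe5  0x89  0x0c ]

  t0: 23 89 0c e5
  t1: 23 e5 89 0c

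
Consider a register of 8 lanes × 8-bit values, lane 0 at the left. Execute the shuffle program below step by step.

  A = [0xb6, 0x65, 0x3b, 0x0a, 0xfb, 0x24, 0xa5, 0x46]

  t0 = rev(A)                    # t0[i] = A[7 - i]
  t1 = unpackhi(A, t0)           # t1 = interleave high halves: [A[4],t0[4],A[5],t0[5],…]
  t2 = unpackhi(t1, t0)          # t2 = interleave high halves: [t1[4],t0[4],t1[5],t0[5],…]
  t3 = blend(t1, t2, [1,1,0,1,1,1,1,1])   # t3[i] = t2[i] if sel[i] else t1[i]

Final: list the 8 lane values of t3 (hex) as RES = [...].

RES = [0xa5, 0x0a, 0x24, 0x3b, 0x46, 0x65, 0xb6, 0xb6]

t0 = [0x46, 0xa5, 0x24, 0xfb, 0x0a, 0x3b, 0x65, 0xb6]
t1 = [0xfb, 0x0a, 0x24, 0x3b, 0xa5, 0x65, 0x46, 0xb6]
t2 = [0xa5, 0x0a, 0x65, 0x3b, 0x46, 0x65, 0xb6, 0xb6]
t3 = [0xa5, 0x0a, 0x24, 0x3b, 0x46, 0x65, 0xb6, 0xb6]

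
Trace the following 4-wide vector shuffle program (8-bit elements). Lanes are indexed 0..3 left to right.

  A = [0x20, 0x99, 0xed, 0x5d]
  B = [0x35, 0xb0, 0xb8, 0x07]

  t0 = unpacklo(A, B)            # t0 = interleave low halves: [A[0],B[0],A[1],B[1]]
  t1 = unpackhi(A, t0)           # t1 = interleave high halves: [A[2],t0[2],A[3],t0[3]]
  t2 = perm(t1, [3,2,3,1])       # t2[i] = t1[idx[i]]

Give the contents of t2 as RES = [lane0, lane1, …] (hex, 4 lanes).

  t0: 20 35 99 b0
  t1: ed 99 5d b0
  t2: b0 5d b0 99

RES = [0xb0, 0x5d, 0xb0, 0x99]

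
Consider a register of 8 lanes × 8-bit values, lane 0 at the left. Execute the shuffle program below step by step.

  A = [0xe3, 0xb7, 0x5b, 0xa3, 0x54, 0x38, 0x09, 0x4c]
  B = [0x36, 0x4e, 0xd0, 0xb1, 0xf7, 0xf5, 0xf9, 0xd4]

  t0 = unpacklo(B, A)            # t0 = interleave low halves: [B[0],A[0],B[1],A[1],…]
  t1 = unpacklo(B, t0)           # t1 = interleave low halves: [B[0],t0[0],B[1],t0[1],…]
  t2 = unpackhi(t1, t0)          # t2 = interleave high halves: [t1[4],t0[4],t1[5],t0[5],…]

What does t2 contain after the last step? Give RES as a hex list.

RES = [ 0xd0  0xd0  0x4e  0x5b  0xb1  0xb1  0xb7  0xa3 ]

t0 = [0x36, 0xe3, 0x4e, 0xb7, 0xd0, 0x5b, 0xb1, 0xa3]
t1 = [0x36, 0x36, 0x4e, 0xe3, 0xd0, 0x4e, 0xb1, 0xb7]
t2 = [0xd0, 0xd0, 0x4e, 0x5b, 0xb1, 0xb1, 0xb7, 0xa3]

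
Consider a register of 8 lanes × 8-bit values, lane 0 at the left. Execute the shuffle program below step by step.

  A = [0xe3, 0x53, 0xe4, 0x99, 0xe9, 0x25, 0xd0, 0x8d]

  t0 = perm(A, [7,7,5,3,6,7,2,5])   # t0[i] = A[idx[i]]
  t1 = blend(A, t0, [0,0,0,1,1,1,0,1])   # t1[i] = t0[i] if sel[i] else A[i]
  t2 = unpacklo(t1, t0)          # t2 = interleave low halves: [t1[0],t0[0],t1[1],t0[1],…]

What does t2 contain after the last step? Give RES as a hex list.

RES = [ 0xe3  0x8d  0x53  0x8d  0xe4  0x25  0x99  0x99 ]

t0 = [0x8d, 0x8d, 0x25, 0x99, 0xd0, 0x8d, 0xe4, 0x25]
t1 = [0xe3, 0x53, 0xe4, 0x99, 0xd0, 0x8d, 0xd0, 0x25]
t2 = [0xe3, 0x8d, 0x53, 0x8d, 0xe4, 0x25, 0x99, 0x99]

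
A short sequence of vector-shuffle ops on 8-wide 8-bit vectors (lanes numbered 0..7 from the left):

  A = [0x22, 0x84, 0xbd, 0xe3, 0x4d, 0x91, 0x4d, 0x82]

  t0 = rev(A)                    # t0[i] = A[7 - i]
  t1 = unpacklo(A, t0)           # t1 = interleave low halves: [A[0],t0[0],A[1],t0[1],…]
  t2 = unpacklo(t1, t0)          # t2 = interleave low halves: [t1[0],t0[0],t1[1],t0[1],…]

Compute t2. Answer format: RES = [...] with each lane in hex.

RES = [0x22, 0x82, 0x82, 0x4d, 0x84, 0x91, 0x4d, 0x4d]

→ t0 |82|4d|91|4d|e3|bd|84|22|
→ t1 |22|82|84|4d|bd|91|e3|4d|
→ t2 |22|82|82|4d|84|91|4d|4d|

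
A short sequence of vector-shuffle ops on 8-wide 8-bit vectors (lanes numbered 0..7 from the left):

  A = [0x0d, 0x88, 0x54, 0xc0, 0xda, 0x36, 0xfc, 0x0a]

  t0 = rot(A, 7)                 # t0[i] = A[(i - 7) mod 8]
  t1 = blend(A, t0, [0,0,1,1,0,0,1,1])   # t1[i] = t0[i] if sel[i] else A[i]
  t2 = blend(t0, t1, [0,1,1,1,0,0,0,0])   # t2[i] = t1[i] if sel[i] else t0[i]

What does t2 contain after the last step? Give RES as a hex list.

→ t0 |88|54|c0|da|36|fc|0a|0d|
→ t1 |0d|88|c0|da|da|36|0a|0d|
→ t2 |88|88|c0|da|36|fc|0a|0d|

RES = [ 0x88  0x88  0xc0  0xda  0x36  0xfc  0x0a  0x0d ]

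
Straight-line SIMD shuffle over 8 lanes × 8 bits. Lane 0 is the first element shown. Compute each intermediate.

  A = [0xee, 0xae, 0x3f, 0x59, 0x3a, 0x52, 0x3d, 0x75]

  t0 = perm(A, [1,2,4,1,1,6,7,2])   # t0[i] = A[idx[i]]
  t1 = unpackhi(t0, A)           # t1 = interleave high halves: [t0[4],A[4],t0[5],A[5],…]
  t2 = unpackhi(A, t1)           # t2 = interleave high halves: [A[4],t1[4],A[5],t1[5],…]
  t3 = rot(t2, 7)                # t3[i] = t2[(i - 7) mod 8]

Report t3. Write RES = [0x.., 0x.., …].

t0 = [0xae, 0x3f, 0x3a, 0xae, 0xae, 0x3d, 0x75, 0x3f]
t1 = [0xae, 0x3a, 0x3d, 0x52, 0x75, 0x3d, 0x3f, 0x75]
t2 = [0x3a, 0x75, 0x52, 0x3d, 0x3d, 0x3f, 0x75, 0x75]
t3 = [0x75, 0x52, 0x3d, 0x3d, 0x3f, 0x75, 0x75, 0x3a]

RES = [ 0x75  0x52  0x3d  0x3d  0x3f  0x75  0x75  0x3a ]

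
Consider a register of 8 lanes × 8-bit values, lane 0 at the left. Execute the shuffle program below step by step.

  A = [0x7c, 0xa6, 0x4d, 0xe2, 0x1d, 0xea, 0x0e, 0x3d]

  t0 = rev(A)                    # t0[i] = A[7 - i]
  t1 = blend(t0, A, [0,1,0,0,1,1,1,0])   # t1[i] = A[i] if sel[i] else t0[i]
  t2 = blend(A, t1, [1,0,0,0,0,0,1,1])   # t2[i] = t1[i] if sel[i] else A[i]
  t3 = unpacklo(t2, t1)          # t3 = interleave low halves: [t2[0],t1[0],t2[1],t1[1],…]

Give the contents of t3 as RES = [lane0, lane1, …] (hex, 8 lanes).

RES = [ 0x3d  0x3d  0xa6  0xa6  0x4d  0xea  0xe2  0x1d ]

  t0: 3d 0e ea 1d e2 4d a6 7c
  t1: 3d a6 ea 1d 1d ea 0e 7c
  t2: 3d a6 4d e2 1d ea 0e 7c
  t3: 3d 3d a6 a6 4d ea e2 1d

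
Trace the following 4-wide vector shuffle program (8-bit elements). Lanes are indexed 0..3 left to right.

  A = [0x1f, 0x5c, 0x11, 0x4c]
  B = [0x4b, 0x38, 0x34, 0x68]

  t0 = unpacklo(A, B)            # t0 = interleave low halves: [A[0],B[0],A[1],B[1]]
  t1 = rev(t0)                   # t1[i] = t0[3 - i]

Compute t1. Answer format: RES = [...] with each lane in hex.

RES = [0x38, 0x5c, 0x4b, 0x1f]

  t0: 1f 4b 5c 38
  t1: 38 5c 4b 1f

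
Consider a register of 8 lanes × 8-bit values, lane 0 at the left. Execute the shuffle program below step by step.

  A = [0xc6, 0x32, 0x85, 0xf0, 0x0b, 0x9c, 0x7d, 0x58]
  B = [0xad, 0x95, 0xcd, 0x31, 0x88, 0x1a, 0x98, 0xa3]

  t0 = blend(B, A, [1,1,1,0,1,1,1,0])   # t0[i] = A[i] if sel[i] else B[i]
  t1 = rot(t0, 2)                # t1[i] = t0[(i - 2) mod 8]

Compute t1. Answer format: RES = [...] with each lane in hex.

RES = [0x7d, 0xa3, 0xc6, 0x32, 0x85, 0x31, 0x0b, 0x9c]

→ t0 |c6|32|85|31|0b|9c|7d|a3|
→ t1 |7d|a3|c6|32|85|31|0b|9c|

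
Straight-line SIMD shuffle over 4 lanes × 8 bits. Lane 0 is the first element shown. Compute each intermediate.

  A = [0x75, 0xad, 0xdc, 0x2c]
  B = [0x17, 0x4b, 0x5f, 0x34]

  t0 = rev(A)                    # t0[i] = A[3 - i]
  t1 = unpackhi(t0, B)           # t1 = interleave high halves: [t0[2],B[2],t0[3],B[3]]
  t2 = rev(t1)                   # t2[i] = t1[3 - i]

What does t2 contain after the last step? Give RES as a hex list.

RES = [0x34, 0x75, 0x5f, 0xad]

t0 = [0x2c, 0xdc, 0xad, 0x75]
t1 = [0xad, 0x5f, 0x75, 0x34]
t2 = [0x34, 0x75, 0x5f, 0xad]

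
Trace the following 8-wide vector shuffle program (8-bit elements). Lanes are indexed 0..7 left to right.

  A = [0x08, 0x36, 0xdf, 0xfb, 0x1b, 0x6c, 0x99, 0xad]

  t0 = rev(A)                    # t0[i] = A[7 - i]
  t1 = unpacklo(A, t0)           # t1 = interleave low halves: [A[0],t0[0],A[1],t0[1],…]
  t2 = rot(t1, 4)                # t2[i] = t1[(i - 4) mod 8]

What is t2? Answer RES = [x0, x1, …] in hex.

RES = [ 0xdf  0x6c  0xfb  0x1b  0x08  0xad  0x36  0x99 ]

  t0: ad 99 6c 1b fb df 36 08
  t1: 08 ad 36 99 df 6c fb 1b
  t2: df 6c fb 1b 08 ad 36 99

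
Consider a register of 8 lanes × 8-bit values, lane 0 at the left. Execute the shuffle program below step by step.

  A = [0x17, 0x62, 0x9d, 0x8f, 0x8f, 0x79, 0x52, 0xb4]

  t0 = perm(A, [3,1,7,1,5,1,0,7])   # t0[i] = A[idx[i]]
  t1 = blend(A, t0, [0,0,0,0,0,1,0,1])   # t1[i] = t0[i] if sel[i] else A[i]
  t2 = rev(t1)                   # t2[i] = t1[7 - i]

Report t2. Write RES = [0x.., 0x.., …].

t0 = [0x8f, 0x62, 0xb4, 0x62, 0x79, 0x62, 0x17, 0xb4]
t1 = [0x17, 0x62, 0x9d, 0x8f, 0x8f, 0x62, 0x52, 0xb4]
t2 = [0xb4, 0x52, 0x62, 0x8f, 0x8f, 0x9d, 0x62, 0x17]

RES = [0xb4, 0x52, 0x62, 0x8f, 0x8f, 0x9d, 0x62, 0x17]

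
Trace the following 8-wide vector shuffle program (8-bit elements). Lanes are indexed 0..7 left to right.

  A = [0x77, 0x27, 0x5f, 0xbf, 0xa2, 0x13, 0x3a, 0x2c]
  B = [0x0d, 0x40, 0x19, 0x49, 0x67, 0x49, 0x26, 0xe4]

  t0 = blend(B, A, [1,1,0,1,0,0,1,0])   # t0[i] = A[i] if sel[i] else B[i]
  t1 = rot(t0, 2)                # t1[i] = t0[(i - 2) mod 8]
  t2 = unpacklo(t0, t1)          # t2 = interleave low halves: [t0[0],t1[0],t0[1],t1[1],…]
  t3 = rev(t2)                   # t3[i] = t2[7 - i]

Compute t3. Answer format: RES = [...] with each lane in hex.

  t0: 77 27 19 bf 67 49 3a e4
  t1: 3a e4 77 27 19 bf 67 49
  t2: 77 3a 27 e4 19 77 bf 27
  t3: 27 bf 77 19 e4 27 3a 77

RES = [0x27, 0xbf, 0x77, 0x19, 0xe4, 0x27, 0x3a, 0x77]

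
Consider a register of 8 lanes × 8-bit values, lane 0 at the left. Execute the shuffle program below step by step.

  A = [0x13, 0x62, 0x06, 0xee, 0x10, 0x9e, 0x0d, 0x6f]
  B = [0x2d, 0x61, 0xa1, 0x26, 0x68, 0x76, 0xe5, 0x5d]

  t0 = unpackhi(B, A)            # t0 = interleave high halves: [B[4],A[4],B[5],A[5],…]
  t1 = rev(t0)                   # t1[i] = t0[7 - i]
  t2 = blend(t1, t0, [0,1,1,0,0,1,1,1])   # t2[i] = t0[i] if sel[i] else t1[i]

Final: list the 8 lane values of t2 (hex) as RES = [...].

t0 = [0x68, 0x10, 0x76, 0x9e, 0xe5, 0x0d, 0x5d, 0x6f]
t1 = [0x6f, 0x5d, 0x0d, 0xe5, 0x9e, 0x76, 0x10, 0x68]
t2 = [0x6f, 0x10, 0x76, 0xe5, 0x9e, 0x0d, 0x5d, 0x6f]

RES = [0x6f, 0x10, 0x76, 0xe5, 0x9e, 0x0d, 0x5d, 0x6f]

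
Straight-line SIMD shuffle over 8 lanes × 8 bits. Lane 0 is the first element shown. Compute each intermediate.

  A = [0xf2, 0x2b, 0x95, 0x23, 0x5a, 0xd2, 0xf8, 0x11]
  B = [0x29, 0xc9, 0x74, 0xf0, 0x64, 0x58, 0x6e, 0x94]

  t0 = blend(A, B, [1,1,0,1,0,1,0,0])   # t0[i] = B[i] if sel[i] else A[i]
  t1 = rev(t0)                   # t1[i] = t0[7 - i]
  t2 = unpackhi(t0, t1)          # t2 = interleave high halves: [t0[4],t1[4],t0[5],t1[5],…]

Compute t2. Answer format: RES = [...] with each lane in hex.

RES = [ 0x5a  0xf0  0x58  0x95  0xf8  0xc9  0x11  0x29 ]

→ t0 |29|c9|95|f0|5a|58|f8|11|
→ t1 |11|f8|58|5a|f0|95|c9|29|
→ t2 |5a|f0|58|95|f8|c9|11|29|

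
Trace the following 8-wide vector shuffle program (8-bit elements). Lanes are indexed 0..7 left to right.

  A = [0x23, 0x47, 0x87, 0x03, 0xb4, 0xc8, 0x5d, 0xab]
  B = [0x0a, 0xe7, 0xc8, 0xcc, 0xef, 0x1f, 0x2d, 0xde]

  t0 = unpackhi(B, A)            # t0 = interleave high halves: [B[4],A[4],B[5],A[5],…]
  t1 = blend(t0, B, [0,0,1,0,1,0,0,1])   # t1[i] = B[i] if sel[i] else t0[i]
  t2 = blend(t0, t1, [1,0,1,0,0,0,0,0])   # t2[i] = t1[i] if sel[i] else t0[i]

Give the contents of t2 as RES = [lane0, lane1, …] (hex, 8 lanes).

  t0: ef b4 1f c8 2d 5d de ab
  t1: ef b4 c8 c8 ef 5d de de
  t2: ef b4 c8 c8 2d 5d de ab

RES = [ 0xef  0xb4  0xc8  0xc8  0x2d  0x5d  0xde  0xab ]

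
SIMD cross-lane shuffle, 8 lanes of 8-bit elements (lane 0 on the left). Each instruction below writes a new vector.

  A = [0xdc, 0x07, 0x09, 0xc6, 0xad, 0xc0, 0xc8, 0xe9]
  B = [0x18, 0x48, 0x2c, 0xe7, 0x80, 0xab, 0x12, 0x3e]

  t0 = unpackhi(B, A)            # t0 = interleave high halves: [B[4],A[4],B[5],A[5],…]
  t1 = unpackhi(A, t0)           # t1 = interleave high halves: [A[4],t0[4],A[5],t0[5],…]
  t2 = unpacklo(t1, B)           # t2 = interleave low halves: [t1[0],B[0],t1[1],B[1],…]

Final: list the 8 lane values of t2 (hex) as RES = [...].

RES = [0xad, 0x18, 0x12, 0x48, 0xc0, 0x2c, 0xc8, 0xe7]

t0 = [0x80, 0xad, 0xab, 0xc0, 0x12, 0xc8, 0x3e, 0xe9]
t1 = [0xad, 0x12, 0xc0, 0xc8, 0xc8, 0x3e, 0xe9, 0xe9]
t2 = [0xad, 0x18, 0x12, 0x48, 0xc0, 0x2c, 0xc8, 0xe7]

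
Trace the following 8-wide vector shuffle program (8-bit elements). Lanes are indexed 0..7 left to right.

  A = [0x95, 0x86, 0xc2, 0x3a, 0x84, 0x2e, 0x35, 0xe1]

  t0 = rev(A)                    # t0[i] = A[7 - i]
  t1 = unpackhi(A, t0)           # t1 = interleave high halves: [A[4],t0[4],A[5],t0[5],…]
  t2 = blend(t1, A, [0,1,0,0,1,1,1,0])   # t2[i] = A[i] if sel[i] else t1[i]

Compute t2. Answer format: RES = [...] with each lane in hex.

RES = [0x84, 0x86, 0x2e, 0xc2, 0x84, 0x2e, 0x35, 0x95]

t0 = [0xe1, 0x35, 0x2e, 0x84, 0x3a, 0xc2, 0x86, 0x95]
t1 = [0x84, 0x3a, 0x2e, 0xc2, 0x35, 0x86, 0xe1, 0x95]
t2 = [0x84, 0x86, 0x2e, 0xc2, 0x84, 0x2e, 0x35, 0x95]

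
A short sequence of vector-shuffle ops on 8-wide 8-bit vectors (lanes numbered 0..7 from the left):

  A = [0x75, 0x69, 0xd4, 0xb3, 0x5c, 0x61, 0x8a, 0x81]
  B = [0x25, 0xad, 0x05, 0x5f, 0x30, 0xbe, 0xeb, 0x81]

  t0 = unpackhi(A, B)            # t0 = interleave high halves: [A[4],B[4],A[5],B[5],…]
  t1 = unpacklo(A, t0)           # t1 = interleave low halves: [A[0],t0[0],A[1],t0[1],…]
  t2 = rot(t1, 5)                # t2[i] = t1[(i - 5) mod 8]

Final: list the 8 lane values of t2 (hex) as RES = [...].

RES = [0x30, 0xd4, 0x61, 0xb3, 0xbe, 0x75, 0x5c, 0x69]

  t0: 5c 30 61 be 8a eb 81 81
  t1: 75 5c 69 30 d4 61 b3 be
  t2: 30 d4 61 b3 be 75 5c 69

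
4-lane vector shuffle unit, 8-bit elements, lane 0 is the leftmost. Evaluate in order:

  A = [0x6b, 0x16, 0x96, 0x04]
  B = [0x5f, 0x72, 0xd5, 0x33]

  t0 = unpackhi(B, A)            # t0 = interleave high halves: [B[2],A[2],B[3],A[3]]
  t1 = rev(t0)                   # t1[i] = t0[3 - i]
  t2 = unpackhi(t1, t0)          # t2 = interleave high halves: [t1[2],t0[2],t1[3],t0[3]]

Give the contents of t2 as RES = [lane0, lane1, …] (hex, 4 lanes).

t0 = [0xd5, 0x96, 0x33, 0x04]
t1 = [0x04, 0x33, 0x96, 0xd5]
t2 = [0x96, 0x33, 0xd5, 0x04]

RES = [0x96, 0x33, 0xd5, 0x04]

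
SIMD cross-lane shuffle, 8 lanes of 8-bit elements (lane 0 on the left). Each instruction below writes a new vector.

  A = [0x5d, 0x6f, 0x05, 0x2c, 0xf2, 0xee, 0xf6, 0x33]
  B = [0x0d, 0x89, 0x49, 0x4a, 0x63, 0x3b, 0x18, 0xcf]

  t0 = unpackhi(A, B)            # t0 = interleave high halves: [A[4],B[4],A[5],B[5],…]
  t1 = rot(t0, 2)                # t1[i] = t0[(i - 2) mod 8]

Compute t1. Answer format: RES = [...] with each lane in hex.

RES = [0x33, 0xcf, 0xf2, 0x63, 0xee, 0x3b, 0xf6, 0x18]

→ t0 |f2|63|ee|3b|f6|18|33|cf|
→ t1 |33|cf|f2|63|ee|3b|f6|18|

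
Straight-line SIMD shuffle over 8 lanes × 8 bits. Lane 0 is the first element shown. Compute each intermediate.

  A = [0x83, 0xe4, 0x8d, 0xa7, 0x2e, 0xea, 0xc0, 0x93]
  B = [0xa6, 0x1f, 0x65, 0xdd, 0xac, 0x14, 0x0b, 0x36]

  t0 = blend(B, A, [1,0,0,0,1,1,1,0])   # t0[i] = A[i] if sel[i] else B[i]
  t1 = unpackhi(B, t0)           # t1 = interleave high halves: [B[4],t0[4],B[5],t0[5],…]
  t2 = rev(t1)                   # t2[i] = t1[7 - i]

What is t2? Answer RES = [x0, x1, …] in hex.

RES = [0x36, 0x36, 0xc0, 0x0b, 0xea, 0x14, 0x2e, 0xac]

→ t0 |83|1f|65|dd|2e|ea|c0|36|
→ t1 |ac|2e|14|ea|0b|c0|36|36|
→ t2 |36|36|c0|0b|ea|14|2e|ac|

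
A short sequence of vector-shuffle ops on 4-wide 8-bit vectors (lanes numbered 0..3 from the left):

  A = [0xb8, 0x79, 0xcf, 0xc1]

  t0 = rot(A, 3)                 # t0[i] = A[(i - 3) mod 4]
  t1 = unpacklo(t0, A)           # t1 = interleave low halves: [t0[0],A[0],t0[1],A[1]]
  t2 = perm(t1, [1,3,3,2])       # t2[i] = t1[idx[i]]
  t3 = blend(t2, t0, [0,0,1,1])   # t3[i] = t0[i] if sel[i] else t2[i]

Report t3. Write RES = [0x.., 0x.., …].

t0 = [0x79, 0xcf, 0xc1, 0xb8]
t1 = [0x79, 0xb8, 0xcf, 0x79]
t2 = [0xb8, 0x79, 0x79, 0xcf]
t3 = [0xb8, 0x79, 0xc1, 0xb8]

RES = [0xb8, 0x79, 0xc1, 0xb8]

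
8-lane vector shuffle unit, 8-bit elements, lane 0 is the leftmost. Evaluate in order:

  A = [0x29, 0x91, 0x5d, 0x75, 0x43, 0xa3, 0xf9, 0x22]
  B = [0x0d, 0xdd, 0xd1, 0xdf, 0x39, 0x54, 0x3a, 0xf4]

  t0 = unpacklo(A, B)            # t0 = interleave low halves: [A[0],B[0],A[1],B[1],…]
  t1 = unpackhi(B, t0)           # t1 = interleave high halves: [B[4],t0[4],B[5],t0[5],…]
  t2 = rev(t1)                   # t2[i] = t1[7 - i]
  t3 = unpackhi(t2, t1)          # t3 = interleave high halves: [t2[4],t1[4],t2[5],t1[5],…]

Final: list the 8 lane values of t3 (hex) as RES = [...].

→ t0 |29|0d|91|dd|5d|d1|75|df|
→ t1 |39|5d|54|d1|3a|75|f4|df|
→ t2 |df|f4|75|3a|d1|54|5d|39|
→ t3 |d1|3a|54|75|5d|f4|39|df|

RES = [ 0xd1  0x3a  0x54  0x75  0x5d  0xf4  0x39  0xdf ]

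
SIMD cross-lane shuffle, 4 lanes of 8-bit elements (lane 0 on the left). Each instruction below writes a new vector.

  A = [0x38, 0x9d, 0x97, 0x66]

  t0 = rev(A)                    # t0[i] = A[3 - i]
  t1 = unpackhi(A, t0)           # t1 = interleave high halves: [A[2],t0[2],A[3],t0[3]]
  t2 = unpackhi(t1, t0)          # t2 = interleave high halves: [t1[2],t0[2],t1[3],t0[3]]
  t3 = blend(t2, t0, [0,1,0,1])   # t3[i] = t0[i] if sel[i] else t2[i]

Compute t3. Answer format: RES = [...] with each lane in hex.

t0 = [0x66, 0x97, 0x9d, 0x38]
t1 = [0x97, 0x9d, 0x66, 0x38]
t2 = [0x66, 0x9d, 0x38, 0x38]
t3 = [0x66, 0x97, 0x38, 0x38]

RES = [ 0x66  0x97  0x38  0x38 ]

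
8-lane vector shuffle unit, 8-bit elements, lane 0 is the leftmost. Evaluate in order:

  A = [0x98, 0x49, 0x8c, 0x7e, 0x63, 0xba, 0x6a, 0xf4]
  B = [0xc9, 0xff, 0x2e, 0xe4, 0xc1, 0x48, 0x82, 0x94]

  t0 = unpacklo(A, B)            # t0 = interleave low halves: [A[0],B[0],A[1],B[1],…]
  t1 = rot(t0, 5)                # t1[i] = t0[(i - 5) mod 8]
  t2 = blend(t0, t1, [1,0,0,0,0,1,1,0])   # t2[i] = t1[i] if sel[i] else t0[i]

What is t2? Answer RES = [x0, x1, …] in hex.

RES = [0xff, 0xc9, 0x49, 0xff, 0x8c, 0x98, 0xc9, 0xe4]

t0 = [0x98, 0xc9, 0x49, 0xff, 0x8c, 0x2e, 0x7e, 0xe4]
t1 = [0xff, 0x8c, 0x2e, 0x7e, 0xe4, 0x98, 0xc9, 0x49]
t2 = [0xff, 0xc9, 0x49, 0xff, 0x8c, 0x98, 0xc9, 0xe4]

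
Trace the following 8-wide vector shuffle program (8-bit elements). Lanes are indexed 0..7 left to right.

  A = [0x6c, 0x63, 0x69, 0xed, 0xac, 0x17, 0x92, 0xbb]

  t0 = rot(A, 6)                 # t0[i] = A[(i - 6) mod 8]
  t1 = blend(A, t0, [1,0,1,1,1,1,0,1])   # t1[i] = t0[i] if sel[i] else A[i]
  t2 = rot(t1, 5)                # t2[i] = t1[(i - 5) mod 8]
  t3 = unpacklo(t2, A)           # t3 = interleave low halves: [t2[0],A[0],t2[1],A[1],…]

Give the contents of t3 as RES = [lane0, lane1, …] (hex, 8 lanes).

RES = [ 0x17  0x6c  0x92  0x63  0xbb  0x69  0x92  0xed ]

t0 = [0x69, 0xed, 0xac, 0x17, 0x92, 0xbb, 0x6c, 0x63]
t1 = [0x69, 0x63, 0xac, 0x17, 0x92, 0xbb, 0x92, 0x63]
t2 = [0x17, 0x92, 0xbb, 0x92, 0x63, 0x69, 0x63, 0xac]
t3 = [0x17, 0x6c, 0x92, 0x63, 0xbb, 0x69, 0x92, 0xed]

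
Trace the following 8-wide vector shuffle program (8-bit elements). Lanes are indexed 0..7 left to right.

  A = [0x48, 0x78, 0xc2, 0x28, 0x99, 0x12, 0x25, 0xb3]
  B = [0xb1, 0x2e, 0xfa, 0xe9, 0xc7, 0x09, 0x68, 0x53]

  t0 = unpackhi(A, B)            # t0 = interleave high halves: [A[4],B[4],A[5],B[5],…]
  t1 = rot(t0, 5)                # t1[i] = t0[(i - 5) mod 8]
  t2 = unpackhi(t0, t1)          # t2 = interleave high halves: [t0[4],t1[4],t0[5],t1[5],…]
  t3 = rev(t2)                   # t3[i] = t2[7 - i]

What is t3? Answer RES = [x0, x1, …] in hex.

t0 = [0x99, 0xc7, 0x12, 0x09, 0x25, 0x68, 0xb3, 0x53]
t1 = [0x09, 0x25, 0x68, 0xb3, 0x53, 0x99, 0xc7, 0x12]
t2 = [0x25, 0x53, 0x68, 0x99, 0xb3, 0xc7, 0x53, 0x12]
t3 = [0x12, 0x53, 0xc7, 0xb3, 0x99, 0x68, 0x53, 0x25]

RES = [0x12, 0x53, 0xc7, 0xb3, 0x99, 0x68, 0x53, 0x25]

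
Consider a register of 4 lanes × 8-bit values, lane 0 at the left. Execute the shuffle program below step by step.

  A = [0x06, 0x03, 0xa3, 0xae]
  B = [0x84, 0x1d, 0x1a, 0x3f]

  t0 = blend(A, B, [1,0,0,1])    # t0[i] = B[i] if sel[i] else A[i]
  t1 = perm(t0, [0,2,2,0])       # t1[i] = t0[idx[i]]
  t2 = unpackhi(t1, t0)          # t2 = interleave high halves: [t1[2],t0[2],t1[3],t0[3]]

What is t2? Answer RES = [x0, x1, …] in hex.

→ t0 |84|03|a3|3f|
→ t1 |84|a3|a3|84|
→ t2 |a3|a3|84|3f|

RES = [0xa3, 0xa3, 0x84, 0x3f]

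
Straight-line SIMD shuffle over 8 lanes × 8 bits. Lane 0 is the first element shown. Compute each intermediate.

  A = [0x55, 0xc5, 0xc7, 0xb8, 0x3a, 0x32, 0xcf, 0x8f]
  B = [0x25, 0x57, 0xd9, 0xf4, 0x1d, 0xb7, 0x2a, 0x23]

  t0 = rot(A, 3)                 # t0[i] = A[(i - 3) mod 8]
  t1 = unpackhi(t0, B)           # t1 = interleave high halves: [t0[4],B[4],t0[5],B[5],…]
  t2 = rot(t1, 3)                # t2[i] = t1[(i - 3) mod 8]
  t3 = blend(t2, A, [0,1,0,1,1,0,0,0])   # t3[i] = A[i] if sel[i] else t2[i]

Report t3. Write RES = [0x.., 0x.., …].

  t0: 32 cf 8f 55 c5 c7 b8 3a
  t1: c5 1d c7 b7 b8 2a 3a 23
  t2: 2a 3a 23 c5 1d c7 b7 b8
  t3: 2a c5 23 b8 3a c7 b7 b8

RES = [0x2a, 0xc5, 0x23, 0xb8, 0x3a, 0xc7, 0xb7, 0xb8]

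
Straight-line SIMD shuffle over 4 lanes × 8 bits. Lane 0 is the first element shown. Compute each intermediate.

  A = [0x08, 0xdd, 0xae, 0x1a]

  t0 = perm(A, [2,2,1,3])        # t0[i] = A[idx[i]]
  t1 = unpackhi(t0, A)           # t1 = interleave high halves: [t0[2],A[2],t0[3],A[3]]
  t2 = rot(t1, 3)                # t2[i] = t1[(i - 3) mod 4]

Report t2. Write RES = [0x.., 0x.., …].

→ t0 |ae|ae|dd|1a|
→ t1 |dd|ae|1a|1a|
→ t2 |ae|1a|1a|dd|

RES = [0xae, 0x1a, 0x1a, 0xdd]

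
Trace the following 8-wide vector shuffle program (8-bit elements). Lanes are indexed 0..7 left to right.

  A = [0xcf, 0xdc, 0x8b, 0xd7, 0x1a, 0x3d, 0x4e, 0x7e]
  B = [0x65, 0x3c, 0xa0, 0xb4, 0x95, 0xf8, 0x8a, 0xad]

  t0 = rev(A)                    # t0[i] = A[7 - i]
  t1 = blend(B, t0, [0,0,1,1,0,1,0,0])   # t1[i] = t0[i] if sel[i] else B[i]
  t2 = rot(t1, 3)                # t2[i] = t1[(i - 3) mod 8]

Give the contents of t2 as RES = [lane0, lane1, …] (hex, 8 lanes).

  t0: 7e 4e 3d 1a d7 8b dc cf
  t1: 65 3c 3d 1a 95 8b 8a ad
  t2: 8b 8a ad 65 3c 3d 1a 95

RES = [0x8b, 0x8a, 0xad, 0x65, 0x3c, 0x3d, 0x1a, 0x95]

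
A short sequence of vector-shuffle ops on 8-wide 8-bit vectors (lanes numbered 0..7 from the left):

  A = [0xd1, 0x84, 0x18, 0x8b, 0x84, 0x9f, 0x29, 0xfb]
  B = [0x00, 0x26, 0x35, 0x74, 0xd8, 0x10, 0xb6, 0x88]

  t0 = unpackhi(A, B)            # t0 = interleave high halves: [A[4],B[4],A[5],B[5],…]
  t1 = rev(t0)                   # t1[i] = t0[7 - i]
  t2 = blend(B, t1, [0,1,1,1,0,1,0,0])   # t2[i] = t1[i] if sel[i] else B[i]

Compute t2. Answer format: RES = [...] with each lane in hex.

RES = [ 0x00  0xfb  0xb6  0x29  0xd8  0x9f  0xb6  0x88 ]

→ t0 |84|d8|9f|10|29|b6|fb|88|
→ t1 |88|fb|b6|29|10|9f|d8|84|
→ t2 |00|fb|b6|29|d8|9f|b6|88|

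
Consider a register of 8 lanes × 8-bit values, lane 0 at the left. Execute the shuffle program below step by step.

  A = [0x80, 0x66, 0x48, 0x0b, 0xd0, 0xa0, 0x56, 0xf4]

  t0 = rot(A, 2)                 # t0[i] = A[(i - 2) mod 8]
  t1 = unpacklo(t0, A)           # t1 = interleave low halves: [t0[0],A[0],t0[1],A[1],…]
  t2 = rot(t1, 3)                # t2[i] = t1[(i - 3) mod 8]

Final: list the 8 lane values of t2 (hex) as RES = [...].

RES = [0x48, 0x66, 0x0b, 0x56, 0x80, 0xf4, 0x66, 0x80]

t0 = [0x56, 0xf4, 0x80, 0x66, 0x48, 0x0b, 0xd0, 0xa0]
t1 = [0x56, 0x80, 0xf4, 0x66, 0x80, 0x48, 0x66, 0x0b]
t2 = [0x48, 0x66, 0x0b, 0x56, 0x80, 0xf4, 0x66, 0x80]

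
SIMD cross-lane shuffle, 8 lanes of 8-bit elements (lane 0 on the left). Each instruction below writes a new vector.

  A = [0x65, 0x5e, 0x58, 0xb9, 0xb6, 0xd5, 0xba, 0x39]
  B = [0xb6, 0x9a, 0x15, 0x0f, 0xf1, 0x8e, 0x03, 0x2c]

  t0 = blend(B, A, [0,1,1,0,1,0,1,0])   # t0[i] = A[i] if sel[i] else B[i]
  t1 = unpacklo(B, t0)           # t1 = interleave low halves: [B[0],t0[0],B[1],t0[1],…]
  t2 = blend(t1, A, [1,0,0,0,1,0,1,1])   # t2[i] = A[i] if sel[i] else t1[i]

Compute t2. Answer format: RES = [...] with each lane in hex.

→ t0 |b6|5e|58|0f|b6|8e|ba|2c|
→ t1 |b6|b6|9a|5e|15|58|0f|0f|
→ t2 |65|b6|9a|5e|b6|58|ba|39|

RES = [0x65, 0xb6, 0x9a, 0x5e, 0xb6, 0x58, 0xba, 0x39]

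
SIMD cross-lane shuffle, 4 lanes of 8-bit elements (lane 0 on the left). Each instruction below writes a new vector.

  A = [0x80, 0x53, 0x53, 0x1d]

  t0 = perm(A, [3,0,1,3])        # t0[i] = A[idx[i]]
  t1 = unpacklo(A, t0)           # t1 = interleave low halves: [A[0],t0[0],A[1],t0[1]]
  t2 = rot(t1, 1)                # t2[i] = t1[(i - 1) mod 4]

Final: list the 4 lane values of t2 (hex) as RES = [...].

RES = [ 0x80  0x80  0x1d  0x53 ]

→ t0 |1d|80|53|1d|
→ t1 |80|1d|53|80|
→ t2 |80|80|1d|53|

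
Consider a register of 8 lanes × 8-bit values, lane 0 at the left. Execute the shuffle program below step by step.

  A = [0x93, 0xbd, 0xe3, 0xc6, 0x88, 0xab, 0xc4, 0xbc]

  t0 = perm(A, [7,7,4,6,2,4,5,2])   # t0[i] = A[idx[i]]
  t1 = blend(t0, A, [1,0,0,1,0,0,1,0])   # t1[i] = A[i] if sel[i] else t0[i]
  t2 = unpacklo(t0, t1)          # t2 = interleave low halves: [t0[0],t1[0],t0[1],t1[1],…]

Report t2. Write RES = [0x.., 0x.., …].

→ t0 |bc|bc|88|c4|e3|88|ab|e3|
→ t1 |93|bc|88|c6|e3|88|c4|e3|
→ t2 |bc|93|bc|bc|88|88|c4|c6|

RES = [ 0xbc  0x93  0xbc  0xbc  0x88  0x88  0xc4  0xc6 ]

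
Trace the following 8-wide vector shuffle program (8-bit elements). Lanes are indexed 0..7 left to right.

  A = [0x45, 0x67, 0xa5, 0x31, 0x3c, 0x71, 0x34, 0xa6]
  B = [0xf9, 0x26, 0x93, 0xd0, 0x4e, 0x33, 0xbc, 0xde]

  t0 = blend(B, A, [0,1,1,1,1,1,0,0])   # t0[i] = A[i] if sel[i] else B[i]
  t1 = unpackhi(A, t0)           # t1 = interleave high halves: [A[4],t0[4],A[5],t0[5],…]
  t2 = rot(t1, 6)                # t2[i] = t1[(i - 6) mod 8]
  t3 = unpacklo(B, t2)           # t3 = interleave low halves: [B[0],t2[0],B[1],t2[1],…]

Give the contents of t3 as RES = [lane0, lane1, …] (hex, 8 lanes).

→ t0 |f9|67|a5|31|3c|71|bc|de|
→ t1 |3c|3c|71|71|34|bc|a6|de|
→ t2 |71|71|34|bc|a6|de|3c|3c|
→ t3 |f9|71|26|71|93|34|d0|bc|

RES = [0xf9, 0x71, 0x26, 0x71, 0x93, 0x34, 0xd0, 0xbc]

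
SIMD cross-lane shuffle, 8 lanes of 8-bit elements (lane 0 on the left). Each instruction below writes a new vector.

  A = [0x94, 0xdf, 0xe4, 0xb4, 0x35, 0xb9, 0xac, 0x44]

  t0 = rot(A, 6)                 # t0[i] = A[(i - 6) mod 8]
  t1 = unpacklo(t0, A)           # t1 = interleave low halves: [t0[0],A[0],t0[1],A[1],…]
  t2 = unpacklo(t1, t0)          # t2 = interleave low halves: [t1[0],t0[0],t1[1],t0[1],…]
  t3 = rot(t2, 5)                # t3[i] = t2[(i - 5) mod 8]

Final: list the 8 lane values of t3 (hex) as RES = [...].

RES = [0xb4, 0xb4, 0x35, 0xdf, 0xb9, 0xe4, 0xe4, 0x94]

  t0: e4 b4 35 b9 ac 44 94 df
  t1: e4 94 b4 df 35 e4 b9 b4
  t2: e4 e4 94 b4 b4 35 df b9
  t3: b4 b4 35 df b9 e4 e4 94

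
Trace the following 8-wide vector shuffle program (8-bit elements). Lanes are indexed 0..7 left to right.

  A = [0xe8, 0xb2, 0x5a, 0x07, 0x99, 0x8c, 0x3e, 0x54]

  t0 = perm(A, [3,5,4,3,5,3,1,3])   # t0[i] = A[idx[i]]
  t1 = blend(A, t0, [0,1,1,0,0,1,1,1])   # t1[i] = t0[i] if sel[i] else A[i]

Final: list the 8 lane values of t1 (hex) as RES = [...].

  t0: 07 8c 99 07 8c 07 b2 07
  t1: e8 8c 99 07 99 07 b2 07

RES = [0xe8, 0x8c, 0x99, 0x07, 0x99, 0x07, 0xb2, 0x07]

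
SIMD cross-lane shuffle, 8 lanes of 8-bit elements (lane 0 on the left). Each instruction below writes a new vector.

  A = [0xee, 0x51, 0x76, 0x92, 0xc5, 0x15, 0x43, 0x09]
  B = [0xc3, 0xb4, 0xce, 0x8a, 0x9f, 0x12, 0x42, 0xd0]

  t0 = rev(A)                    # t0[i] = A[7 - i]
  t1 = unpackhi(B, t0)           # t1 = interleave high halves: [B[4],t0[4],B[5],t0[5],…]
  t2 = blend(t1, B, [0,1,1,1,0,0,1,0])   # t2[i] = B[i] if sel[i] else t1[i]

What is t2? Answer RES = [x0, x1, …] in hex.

  t0: 09 43 15 c5 92 76 51 ee
  t1: 9f 92 12 76 42 51 d0 ee
  t2: 9f b4 ce 8a 42 51 42 ee

RES = [0x9f, 0xb4, 0xce, 0x8a, 0x42, 0x51, 0x42, 0xee]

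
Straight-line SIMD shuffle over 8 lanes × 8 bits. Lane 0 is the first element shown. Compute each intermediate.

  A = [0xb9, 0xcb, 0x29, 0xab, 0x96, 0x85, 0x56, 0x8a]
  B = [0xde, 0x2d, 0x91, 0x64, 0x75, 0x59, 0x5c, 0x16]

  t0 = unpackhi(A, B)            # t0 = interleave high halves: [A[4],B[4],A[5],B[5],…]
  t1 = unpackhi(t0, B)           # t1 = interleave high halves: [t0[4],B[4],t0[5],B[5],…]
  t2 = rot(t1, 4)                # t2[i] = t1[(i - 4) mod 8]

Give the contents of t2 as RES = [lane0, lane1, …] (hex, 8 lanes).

RES = [ 0x8a  0x5c  0x16  0x16  0x56  0x75  0x5c  0x59 ]

  t0: 96 75 85 59 56 5c 8a 16
  t1: 56 75 5c 59 8a 5c 16 16
  t2: 8a 5c 16 16 56 75 5c 59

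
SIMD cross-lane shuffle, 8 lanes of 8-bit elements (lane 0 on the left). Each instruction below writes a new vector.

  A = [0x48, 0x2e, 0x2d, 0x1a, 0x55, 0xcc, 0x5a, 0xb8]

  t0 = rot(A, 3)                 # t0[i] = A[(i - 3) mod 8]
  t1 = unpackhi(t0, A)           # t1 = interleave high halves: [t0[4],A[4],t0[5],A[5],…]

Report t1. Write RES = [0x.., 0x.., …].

t0 = [0xcc, 0x5a, 0xb8, 0x48, 0x2e, 0x2d, 0x1a, 0x55]
t1 = [0x2e, 0x55, 0x2d, 0xcc, 0x1a, 0x5a, 0x55, 0xb8]

RES = [0x2e, 0x55, 0x2d, 0xcc, 0x1a, 0x5a, 0x55, 0xb8]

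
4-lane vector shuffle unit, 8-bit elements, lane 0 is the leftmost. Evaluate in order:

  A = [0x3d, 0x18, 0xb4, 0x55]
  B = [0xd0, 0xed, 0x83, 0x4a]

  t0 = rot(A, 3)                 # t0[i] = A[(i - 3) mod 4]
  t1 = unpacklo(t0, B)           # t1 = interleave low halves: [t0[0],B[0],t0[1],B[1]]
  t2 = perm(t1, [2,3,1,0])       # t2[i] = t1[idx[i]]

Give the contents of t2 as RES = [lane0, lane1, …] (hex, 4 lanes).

→ t0 |18|b4|55|3d|
→ t1 |18|d0|b4|ed|
→ t2 |b4|ed|d0|18|

RES = [0xb4, 0xed, 0xd0, 0x18]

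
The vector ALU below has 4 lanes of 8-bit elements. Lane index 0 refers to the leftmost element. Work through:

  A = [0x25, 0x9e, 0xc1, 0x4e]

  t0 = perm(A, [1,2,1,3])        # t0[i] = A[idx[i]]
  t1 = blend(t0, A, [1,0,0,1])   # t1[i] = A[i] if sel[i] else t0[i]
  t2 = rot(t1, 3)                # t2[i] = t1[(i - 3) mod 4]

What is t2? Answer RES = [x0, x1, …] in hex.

RES = [ 0xc1  0x9e  0x4e  0x25 ]

t0 = [0x9e, 0xc1, 0x9e, 0x4e]
t1 = [0x25, 0xc1, 0x9e, 0x4e]
t2 = [0xc1, 0x9e, 0x4e, 0x25]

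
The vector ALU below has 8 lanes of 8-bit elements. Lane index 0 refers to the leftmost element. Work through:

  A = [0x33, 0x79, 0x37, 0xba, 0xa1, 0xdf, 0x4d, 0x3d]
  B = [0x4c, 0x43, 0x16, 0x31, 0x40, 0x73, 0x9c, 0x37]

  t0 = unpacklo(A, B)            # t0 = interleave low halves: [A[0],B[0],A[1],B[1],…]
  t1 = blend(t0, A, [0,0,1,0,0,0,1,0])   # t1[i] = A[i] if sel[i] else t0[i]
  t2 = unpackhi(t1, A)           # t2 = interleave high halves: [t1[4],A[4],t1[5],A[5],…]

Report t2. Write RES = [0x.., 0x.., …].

t0 = [0x33, 0x4c, 0x79, 0x43, 0x37, 0x16, 0xba, 0x31]
t1 = [0x33, 0x4c, 0x37, 0x43, 0x37, 0x16, 0x4d, 0x31]
t2 = [0x37, 0xa1, 0x16, 0xdf, 0x4d, 0x4d, 0x31, 0x3d]

RES = [ 0x37  0xa1  0x16  0xdf  0x4d  0x4d  0x31  0x3d ]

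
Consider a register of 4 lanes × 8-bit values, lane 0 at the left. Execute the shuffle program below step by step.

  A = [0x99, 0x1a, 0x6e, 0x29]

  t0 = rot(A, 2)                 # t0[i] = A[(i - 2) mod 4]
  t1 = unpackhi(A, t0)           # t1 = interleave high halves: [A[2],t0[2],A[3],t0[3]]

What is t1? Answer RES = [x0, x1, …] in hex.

  t0: 6e 29 99 1a
  t1: 6e 99 29 1a

RES = [ 0x6e  0x99  0x29  0x1a ]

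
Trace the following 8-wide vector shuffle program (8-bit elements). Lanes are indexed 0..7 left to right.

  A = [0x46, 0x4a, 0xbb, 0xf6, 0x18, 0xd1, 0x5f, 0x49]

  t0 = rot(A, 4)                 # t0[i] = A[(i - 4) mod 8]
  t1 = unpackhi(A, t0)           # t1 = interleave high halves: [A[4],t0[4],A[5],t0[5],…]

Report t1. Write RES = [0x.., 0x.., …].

RES = [0x18, 0x46, 0xd1, 0x4a, 0x5f, 0xbb, 0x49, 0xf6]

  t0: 18 d1 5f 49 46 4a bb f6
  t1: 18 46 d1 4a 5f bb 49 f6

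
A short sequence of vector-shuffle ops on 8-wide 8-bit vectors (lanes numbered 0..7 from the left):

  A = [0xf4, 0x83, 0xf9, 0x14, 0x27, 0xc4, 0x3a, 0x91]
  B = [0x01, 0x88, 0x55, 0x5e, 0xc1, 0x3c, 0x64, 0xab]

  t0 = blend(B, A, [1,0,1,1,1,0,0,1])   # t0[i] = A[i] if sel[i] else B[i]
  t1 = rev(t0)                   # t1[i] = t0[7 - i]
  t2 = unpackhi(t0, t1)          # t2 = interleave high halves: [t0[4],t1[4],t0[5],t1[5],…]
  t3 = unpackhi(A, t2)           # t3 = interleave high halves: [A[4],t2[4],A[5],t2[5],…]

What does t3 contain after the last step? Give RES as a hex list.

RES = [ 0x27  0x64  0xc4  0x88  0x3a  0x91  0x91  0xf4 ]

  t0: f4 88 f9 14 27 3c 64 91
  t1: 91 64 3c 27 14 f9 88 f4
  t2: 27 14 3c f9 64 88 91 f4
  t3: 27 64 c4 88 3a 91 91 f4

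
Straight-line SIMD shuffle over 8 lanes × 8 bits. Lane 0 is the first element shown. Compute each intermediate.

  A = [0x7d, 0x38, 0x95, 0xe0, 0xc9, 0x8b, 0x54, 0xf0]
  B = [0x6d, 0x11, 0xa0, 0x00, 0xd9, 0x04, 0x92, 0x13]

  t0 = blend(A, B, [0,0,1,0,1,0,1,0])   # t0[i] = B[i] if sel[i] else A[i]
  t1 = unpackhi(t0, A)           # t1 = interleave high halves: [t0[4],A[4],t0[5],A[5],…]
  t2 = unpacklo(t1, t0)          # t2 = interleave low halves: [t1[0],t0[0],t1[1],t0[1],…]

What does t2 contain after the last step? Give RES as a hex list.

RES = [0xd9, 0x7d, 0xc9, 0x38, 0x8b, 0xa0, 0x8b, 0xe0]

→ t0 |7d|38|a0|e0|d9|8b|92|f0|
→ t1 |d9|c9|8b|8b|92|54|f0|f0|
→ t2 |d9|7d|c9|38|8b|a0|8b|e0|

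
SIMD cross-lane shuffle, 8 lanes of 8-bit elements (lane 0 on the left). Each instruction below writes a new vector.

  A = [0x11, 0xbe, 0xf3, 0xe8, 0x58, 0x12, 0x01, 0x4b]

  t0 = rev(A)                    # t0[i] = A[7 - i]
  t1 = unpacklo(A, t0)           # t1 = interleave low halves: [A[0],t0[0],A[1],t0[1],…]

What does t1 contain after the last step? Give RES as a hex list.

RES = [0x11, 0x4b, 0xbe, 0x01, 0xf3, 0x12, 0xe8, 0x58]

→ t0 |4b|01|12|58|e8|f3|be|11|
→ t1 |11|4b|be|01|f3|12|e8|58|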